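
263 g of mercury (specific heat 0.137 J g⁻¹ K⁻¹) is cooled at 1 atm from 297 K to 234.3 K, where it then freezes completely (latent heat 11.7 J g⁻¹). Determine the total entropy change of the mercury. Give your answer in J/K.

Cooling step: ΔS₁ = m c ln(T_tr/T_i) = 263 × 0.137 × ln(234.3/297) = -8.544 J/K.
Phase change: ΔS₂ = −mL/T_tr = −263 × 11.7 / 234.3 = -13.13 J/K.
ΔS_total = (-8.544) + (-13.13) = -21.7 J/K.

ΔS = -21.7 J/K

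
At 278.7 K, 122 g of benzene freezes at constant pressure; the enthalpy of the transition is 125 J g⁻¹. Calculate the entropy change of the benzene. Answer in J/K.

Heat released by the substance: Q = −mL = −122 × 125 = −15250 J.
At constant T, ΔS = Q_rev/T = −15250 / 278.7 = -54.7 J/K.

ΔS = -54.7 J/K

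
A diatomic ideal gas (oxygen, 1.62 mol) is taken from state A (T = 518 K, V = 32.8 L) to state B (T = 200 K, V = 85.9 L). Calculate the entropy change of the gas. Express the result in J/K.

ΔS = -19.1 J/K

Entropy is a state function: ΔS = nC_V ln(T₂/T₁) + nR ln(V₂/V₁), with C_V = 5R/2 = 20.79 J mol⁻¹ K⁻¹ for a diatomic ideal gas.
ΔS = 1.62 × [20.79 × ln(200/518) + 8.314 × ln(85.9/32.8)] = -19.1 J/K.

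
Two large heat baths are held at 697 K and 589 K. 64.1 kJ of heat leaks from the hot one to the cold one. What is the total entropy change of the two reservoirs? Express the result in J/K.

ΔS_hot = −Q/T_H = −64100/697 = -91.966 J/K and ΔS_cold = +Q/T_C = 64100/589 = 108.83 J/K.
ΔS_total = -91.966 + 108.83 = 16.9 J/K, positive as the second law requires.

ΔS_total = 16.9 J/K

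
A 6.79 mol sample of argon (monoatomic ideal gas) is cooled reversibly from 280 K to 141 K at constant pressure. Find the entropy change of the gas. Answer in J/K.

ΔS = -96.8 J/K

At constant pressure, ΔS = nC_p ln(T₂/T₁) with C_p = 5R/2 = 20.79 J mol⁻¹ K⁻¹.
ΔS = 6.79 × 20.79 × ln(141/280) = -96.8 J/K.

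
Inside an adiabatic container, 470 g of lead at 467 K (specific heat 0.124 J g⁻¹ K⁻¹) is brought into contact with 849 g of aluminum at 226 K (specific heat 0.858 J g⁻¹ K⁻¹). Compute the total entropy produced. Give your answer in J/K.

Energy balance: T_f = (m₁c₁T₁ + m₂c₂T₂)/(m₁c₁ + m₂c₂) = 243.85 K.
ΔS₁ = m₁c₁ ln(T_f/T₁) = 58.28 × ln(243.85/467) = -37.87 J/K.
ΔS₂ = m₂c₂ ln(T_f/T₂) = 728.442 × ln(243.85/226) = 55.38 J/K.
ΔS_total = -37.87 + 55.38 = 17.5 J/K.

ΔS_total = 17.5 J/K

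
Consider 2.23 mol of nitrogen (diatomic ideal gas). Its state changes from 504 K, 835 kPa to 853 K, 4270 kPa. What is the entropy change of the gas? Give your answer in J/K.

ΔS = 3.89 J/K

ΔS = nC_p ln(T₂/T₁) − nR ln(P₂/P₁), with C_p = 7R/2 = 29.1 J mol⁻¹ K⁻¹ for a diatomic ideal gas.
ΔS = 2.23 × [29.1 × ln(853/504) − 8.314 × ln(4270/835)] = 3.89 J/K.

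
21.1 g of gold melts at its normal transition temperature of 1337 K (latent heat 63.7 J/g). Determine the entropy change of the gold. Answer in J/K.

ΔS = 1.01 J/K

Heat absorbed by the substance: Q = mL = 21.1 × 63.7 = 1344.07 J.
At constant T, ΔS = Q_rev/T = 1344.07 / 1337 = 1.01 J/K.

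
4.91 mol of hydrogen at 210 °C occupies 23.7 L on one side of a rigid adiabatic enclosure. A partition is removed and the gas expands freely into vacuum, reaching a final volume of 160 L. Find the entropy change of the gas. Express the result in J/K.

For an ideal gas in free expansion Q = 0 and W = 0, so T is unchanged.
Entropy is a state function; using a reversible isothermal path, ΔS_gas = nR ln(V₂/V₁) = 4.91 × 8.314 × ln(160/23.7) = 78 J/K.

ΔS_gas = 78 J/K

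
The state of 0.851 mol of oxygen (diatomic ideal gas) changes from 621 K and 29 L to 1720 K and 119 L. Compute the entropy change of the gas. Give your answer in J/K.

Entropy is a state function: ΔS = nC_V ln(T₂/T₁) + nR ln(V₂/V₁), with C_V = 5R/2 = 20.79 J mol⁻¹ K⁻¹ for a diatomic ideal gas.
ΔS = 0.851 × [20.79 × ln(1720/621) + 8.314 × ln(119/29)] = 28 J/K.

ΔS = 28 J/K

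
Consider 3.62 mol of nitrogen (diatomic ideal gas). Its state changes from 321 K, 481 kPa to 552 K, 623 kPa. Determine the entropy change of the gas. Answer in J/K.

ΔS = nC_p ln(T₂/T₁) − nR ln(P₂/P₁), with C_p = 7R/2 = 29.1 J mol⁻¹ K⁻¹ for a diatomic ideal gas.
ΔS = 3.62 × [29.1 × ln(552/321) − 8.314 × ln(623/481)] = 49.3 J/K.

ΔS = 49.3 J/K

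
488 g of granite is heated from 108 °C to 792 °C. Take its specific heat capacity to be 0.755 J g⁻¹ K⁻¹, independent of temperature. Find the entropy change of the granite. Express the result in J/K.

In kelvin: T₁ = 381.15 K, T₂ = 1065.15 K. ΔS = ∫dQ_rev/T = m c ln(T₂/T₁) = 488 × 0.755 × ln(1065.15/381.15) = 379 J/K.

ΔS = 379 J/K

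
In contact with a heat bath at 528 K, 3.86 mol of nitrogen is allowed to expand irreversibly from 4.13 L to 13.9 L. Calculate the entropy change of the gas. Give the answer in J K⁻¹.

Entropy is a state function, so ΔS_gas depends only on the end states.
For an isothermal ideal gas ΔS_gas = nR ln(V₂/V₁) = 3.86 × 8.314 × ln(13.9/4.13) = 38.9 J/K.

ΔS_gas = 38.9 J/K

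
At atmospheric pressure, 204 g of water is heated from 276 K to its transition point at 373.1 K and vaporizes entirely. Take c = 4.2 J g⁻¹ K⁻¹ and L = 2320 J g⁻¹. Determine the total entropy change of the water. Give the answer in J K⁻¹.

Warming step: ΔS₁ = m c ln(T_tr/T_i) = 204 × 4.2 × ln(373.1/276) = 258.3 J/K.
Phase change: ΔS₂ = +mL/T_tr = 204 × 2320 / 373.1 = 1269 J/K.
ΔS_total = (258.3) + (1269) = 1530 J/K.

ΔS = 1530 J/K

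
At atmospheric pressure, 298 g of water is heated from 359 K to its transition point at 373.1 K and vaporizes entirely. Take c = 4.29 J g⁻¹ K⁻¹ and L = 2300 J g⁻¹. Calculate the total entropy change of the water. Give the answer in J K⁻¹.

Warming step: ΔS₁ = m c ln(T_tr/T_i) = 298 × 4.29 × ln(373.1/359) = 49.25 J/K.
Phase change: ΔS₂ = +mL/T_tr = 298 × 2300 / 373.1 = 1837 J/K.
ΔS_total = (49.25) + (1837) = 1890 J/K.

ΔS = 1890 J/K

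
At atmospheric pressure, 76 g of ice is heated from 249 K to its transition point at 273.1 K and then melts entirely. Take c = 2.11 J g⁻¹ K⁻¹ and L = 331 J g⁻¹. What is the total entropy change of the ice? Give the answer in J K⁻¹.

Warming step: ΔS₁ = m c ln(T_tr/T_i) = 76 × 2.11 × ln(273.1/249) = 14.81 J/K.
Phase change: ΔS₂ = +mL/T_tr = 76 × 331 / 273.1 = 92.11 J/K.
ΔS_total = (14.81) + (92.11) = 107 J/K.

ΔS = 107 J/K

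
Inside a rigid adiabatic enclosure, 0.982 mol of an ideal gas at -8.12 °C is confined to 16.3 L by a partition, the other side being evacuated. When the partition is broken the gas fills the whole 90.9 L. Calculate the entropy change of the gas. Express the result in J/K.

ΔS_gas = 14 J/K

No heat is exchanged and no work is done, so the ideal-gas temperature stays constant.
Entropy is a state function; using a reversible isothermal path, ΔS_gas = nR ln(V₂/V₁) = 0.982 × 8.314 × ln(90.9/16.3) = 14 J/K.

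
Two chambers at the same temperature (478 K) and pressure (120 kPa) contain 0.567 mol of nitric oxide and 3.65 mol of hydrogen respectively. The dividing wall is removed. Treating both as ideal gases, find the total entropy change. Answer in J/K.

ΔS_mix = 13.8 J/K

Mole fractions: x_A = 0.567/4.22 = 0.134, x_B = 0.866.
ΔS_mix = −R(n_A ln x_A + n_B ln x_B) = −8.314 × (0.567 ln 0.134 + 3.65 ln 0.866) = 13.8 J/K.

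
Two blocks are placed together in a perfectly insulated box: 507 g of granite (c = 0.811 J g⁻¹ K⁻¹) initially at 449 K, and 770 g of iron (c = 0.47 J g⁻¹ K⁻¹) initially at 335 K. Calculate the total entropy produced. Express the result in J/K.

Energy balance: T_f = (m₁c₁T₁ + m₂c₂T₂)/(m₁c₁ + m₂c₂) = 395.63 K.
ΔS₁ = m₁c₁ ln(T_f/T₁) = 411.177 × ln(395.63/449) = -52.028 J/K.
ΔS₂ = m₂c₂ ln(T_f/T₂) = 361.9 × ln(395.63/335) = 60.205 J/K.
ΔS_total = -52.028 + 60.205 = 8.18 J/K.

ΔS_total = 8.18 J/K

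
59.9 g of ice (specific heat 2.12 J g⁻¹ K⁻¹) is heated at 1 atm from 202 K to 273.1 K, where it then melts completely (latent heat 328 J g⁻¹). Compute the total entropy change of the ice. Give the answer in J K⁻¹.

ΔS = 110 J/K

Warming step: ΔS₁ = m c ln(T_tr/T_i) = 59.9 × 2.12 × ln(273.1/202) = 38.3 J/K.
Phase change: ΔS₂ = +mL/T_tr = 59.9 × 328 / 273.1 = 71.94 J/K.
ΔS_total = (38.3) + (71.94) = 110 J/K.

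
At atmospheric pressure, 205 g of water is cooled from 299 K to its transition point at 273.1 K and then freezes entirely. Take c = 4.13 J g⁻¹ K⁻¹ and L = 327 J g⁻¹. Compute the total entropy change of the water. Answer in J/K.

ΔS = -322 J/K

Cooling step: ΔS₁ = m c ln(T_tr/T_i) = 205 × 4.13 × ln(273.1/299) = -76.71 J/K.
Phase change: ΔS₂ = −mL/T_tr = −205 × 327 / 273.1 = -245.5 J/K.
ΔS_total = (-76.71) + (-245.5) = -322 J/K.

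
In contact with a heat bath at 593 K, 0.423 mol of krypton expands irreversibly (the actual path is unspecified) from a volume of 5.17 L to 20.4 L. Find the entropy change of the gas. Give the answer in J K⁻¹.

ΔS_gas = 4.83 J/K

Entropy is a state function, so ΔS_gas depends only on the end states.
For an isothermal ideal gas ΔS_gas = nR ln(V₂/V₁) = 0.423 × 8.314 × ln(20.4/5.17) = 4.83 J/K.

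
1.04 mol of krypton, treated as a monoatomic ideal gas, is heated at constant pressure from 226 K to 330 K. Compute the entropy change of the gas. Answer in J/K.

At constant pressure, ΔS = nC_p ln(T₂/T₁) with C_p = 5R/2 = 20.79 J mol⁻¹ K⁻¹.
ΔS = 1.04 × 20.79 × ln(330/226) = 8.18 J/K.

ΔS = 8.18 J/K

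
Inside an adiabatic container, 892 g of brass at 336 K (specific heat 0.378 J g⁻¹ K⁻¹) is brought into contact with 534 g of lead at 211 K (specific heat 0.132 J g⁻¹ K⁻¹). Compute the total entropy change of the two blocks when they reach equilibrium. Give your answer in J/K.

ΔS_total = 5.69 J/K

Energy balance: T_f = (m₁c₁T₁ + m₂c₂T₂)/(m₁c₁ + m₂c₂) = 314.39 K.
ΔS₁ = m₁c₁ ln(T_f/T₁) = 337.176 × ln(314.39/336) = -22.42 J/K.
ΔS₂ = m₂c₂ ln(T_f/T₂) = 70.488 × ln(314.39/211) = 28.11 J/K.
ΔS_total = -22.42 + 28.11 = 5.69 J/K.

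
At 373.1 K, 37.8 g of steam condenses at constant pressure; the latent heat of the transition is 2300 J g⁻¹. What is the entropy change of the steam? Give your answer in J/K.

ΔS = -233 J/K

Heat released by the substance: Q = −mL = −37.8 × 2300 = −86940 J.
At constant T, ΔS = Q_rev/T = −86940 / 373.1 = -233 J/K.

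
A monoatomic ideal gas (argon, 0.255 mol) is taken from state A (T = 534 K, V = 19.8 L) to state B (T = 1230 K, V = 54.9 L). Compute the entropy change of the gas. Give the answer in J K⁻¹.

ΔS = 4.82 J/K

Entropy is a state function: ΔS = nC_V ln(T₂/T₁) + nR ln(V₂/V₁), with C_V = 3R/2 = 12.47 J mol⁻¹ K⁻¹ for a monoatomic ideal gas.
ΔS = 0.255 × [12.47 × ln(1230/534) + 8.314 × ln(54.9/19.8)] = 4.82 J/K.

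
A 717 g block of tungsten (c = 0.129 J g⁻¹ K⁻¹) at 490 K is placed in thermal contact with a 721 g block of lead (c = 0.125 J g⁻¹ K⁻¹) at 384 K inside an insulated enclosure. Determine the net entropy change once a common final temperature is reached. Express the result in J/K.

ΔS_total = 1.35 J/K

Energy balance: T_f = (m₁c₁T₁ + m₂c₂T₂)/(m₁c₁ + m₂c₂) = 437.69 K.
ΔS₁ = m₁c₁ ln(T_f/T₁) = 92.493 × ln(437.69/490) = -10.44 J/K.
ΔS₂ = m₂c₂ ln(T_f/T₂) = 90.125 × ln(437.69/384) = 11.79 J/K.
ΔS_total = -10.44 + 11.79 = 1.35 J/K.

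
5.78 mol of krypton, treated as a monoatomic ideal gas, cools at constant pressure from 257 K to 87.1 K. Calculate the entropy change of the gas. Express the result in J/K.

At constant pressure, ΔS = nC_p ln(T₂/T₁) with C_p = 5R/2 = 20.79 J mol⁻¹ K⁻¹.
ΔS = 5.78 × 20.79 × ln(87.1/257) = -130 J/K.

ΔS = -130 J/K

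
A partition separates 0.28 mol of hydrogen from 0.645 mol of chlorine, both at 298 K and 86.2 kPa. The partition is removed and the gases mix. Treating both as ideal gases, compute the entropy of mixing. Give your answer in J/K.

ΔS_mix = 4.72 J/K

Mole fractions: x_A = 0.28/0.925 = 0.303, x_B = 0.697.
ΔS_mix = −R(n_A ln x_A + n_B ln x_B) = −8.314 × (0.28 ln 0.303 + 0.645 ln 0.697) = 4.72 J/K.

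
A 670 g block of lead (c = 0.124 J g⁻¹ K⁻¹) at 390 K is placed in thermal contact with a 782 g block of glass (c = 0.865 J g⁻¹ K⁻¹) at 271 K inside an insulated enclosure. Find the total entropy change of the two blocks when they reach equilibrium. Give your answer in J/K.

ΔS_total = 5.39 J/K

Energy balance: T_f = (m₁c₁T₁ + m₂c₂T₂)/(m₁c₁ + m₂c₂) = 284.02 K.
ΔS₁ = m₁c₁ ln(T_f/T₁) = 83.08 × ln(284.02/390) = -26.346 J/K.
ΔS₂ = m₂c₂ ln(T_f/T₂) = 676.43 × ln(284.02/271) = 31.735 J/K.
ΔS_total = -26.346 + 31.735 = 5.39 J/K.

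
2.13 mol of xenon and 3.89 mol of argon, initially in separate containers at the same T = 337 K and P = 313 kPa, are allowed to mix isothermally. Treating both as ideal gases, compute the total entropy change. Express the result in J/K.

Mole fractions: x_A = 2.13/6.02 = 0.354, x_B = 0.646.
ΔS_mix = −R(n_A ln x_A + n_B ln x_B) = −8.314 × (2.13 ln 0.354 + 3.89 ln 0.646) = 32.5 J/K.

ΔS_mix = 32.5 J/K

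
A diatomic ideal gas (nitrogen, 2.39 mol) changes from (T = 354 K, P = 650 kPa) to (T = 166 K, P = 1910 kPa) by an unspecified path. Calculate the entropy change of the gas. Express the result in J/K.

ΔS = nC_p ln(T₂/T₁) − nR ln(P₂/P₁), with C_p = 7R/2 = 29.1 J mol⁻¹ K⁻¹ for a diatomic ideal gas.
ΔS = 2.39 × [29.1 × ln(166/354) − 8.314 × ln(1910/650)] = -74.1 J/K.

ΔS = -74.1 J/K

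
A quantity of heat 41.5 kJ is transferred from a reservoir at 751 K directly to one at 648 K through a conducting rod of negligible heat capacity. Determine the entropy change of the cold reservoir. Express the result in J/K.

ΔS_cold = 64 J/K

The cold reservoir gains heat Q, so ΔS_cold = +Q/T_C = 41500/648 = 64 J/K.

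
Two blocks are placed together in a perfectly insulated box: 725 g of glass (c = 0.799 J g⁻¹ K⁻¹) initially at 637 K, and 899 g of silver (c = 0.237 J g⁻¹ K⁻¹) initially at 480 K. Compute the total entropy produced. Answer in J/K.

ΔS_total = 5.96 J/K

Energy balance: T_f = (m₁c₁T₁ + m₂c₂T₂)/(m₁c₁ + m₂c₂) = 594.78 K.
ΔS₁ = m₁c₁ ln(T_f/T₁) = 579.275 × ln(594.78/637) = -39.72 J/K.
ΔS₂ = m₂c₂ ln(T_f/T₂) = 213.063 × ln(594.78/480) = 45.68 J/K.
ΔS_total = -39.72 + 45.68 = 5.96 J/K.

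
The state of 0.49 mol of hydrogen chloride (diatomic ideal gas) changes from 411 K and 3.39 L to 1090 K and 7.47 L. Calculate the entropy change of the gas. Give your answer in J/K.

Entropy is a state function: ΔS = nC_V ln(T₂/T₁) + nR ln(V₂/V₁), with C_V = 5R/2 = 20.79 J mol⁻¹ K⁻¹ for a diatomic ideal gas.
ΔS = 0.49 × [20.79 × ln(1090/411) + 8.314 × ln(7.47/3.39)] = 13.2 J/K.

ΔS = 13.2 J/K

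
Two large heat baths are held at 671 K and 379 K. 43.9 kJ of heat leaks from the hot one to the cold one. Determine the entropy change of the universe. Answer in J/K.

ΔS_total = 50.4 J/K

ΔS_hot = −Q/T_H = −43900/671 = -65.42 J/K and ΔS_cold = +Q/T_C = 43900/379 = 115.8 J/K.
ΔS_total = -65.42 + 115.8 = 50.4 J/K, positive as the second law requires.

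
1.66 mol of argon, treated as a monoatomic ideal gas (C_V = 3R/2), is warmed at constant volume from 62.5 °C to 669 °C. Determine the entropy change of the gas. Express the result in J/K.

ΔS = 21.4 J/K

In kelvin: T₁ = 335.65 K, T₂ = 942.15 K. At constant volume, ΔS = nC_V ln(T₂/T₁) with C_V = 3R/2 = 12.47 J mol⁻¹ K⁻¹.
ΔS = 1.66 × 12.47 × ln(942.15/335.65) = 21.4 J/K.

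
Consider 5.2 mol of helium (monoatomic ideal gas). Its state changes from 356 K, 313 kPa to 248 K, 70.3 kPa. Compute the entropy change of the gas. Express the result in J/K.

ΔS = nC_p ln(T₂/T₁) − nR ln(P₂/P₁), with C_p = 5R/2 = 20.79 J mol⁻¹ K⁻¹ for a monoatomic ideal gas.
ΔS = 5.2 × [20.79 × ln(248/356) − 8.314 × ln(70.3/313)] = 25.5 J/K.

ΔS = 25.5 J/K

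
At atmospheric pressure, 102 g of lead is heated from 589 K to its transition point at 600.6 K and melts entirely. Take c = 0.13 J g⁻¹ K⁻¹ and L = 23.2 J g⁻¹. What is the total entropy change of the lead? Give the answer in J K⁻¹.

ΔS = 4.2 J/K

Warming step: ΔS₁ = m c ln(T_tr/T_i) = 102 × 0.13 × ln(600.6/589) = 0.2586 J/K.
Phase change: ΔS₂ = +mL/T_tr = 102 × 23.2 / 600.6 = 3.94 J/K.
ΔS_total = (0.2586) + (3.94) = 4.2 J/K.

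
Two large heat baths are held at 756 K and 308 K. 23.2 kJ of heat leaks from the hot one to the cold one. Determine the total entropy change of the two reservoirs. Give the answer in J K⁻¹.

ΔS_hot = −Q/T_H = −23200/756 = -30.69 J/K and ΔS_cold = +Q/T_C = 23200/308 = 75.32 J/K.
ΔS_total = -30.69 + 75.32 = 44.6 J/K, positive as the second law requires.

ΔS_total = 44.6 J/K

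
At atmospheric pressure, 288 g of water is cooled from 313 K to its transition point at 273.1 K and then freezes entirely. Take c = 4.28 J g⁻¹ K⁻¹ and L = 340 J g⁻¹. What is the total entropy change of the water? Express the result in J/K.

Cooling step: ΔS₁ = m c ln(T_tr/T_i) = 288 × 4.28 × ln(273.1/313) = -168.1 J/K.
Phase change: ΔS₂ = −mL/T_tr = −288 × 340 / 273.1 = -358.5 J/K.
ΔS_total = (-168.1) + (-358.5) = -527 J/K.

ΔS = -527 J/K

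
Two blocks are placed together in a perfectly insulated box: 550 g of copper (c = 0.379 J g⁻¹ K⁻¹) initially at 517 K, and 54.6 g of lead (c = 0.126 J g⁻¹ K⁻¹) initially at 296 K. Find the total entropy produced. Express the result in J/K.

ΔS_total = 0.876 J/K

Energy balance: T_f = (m₁c₁T₁ + m₂c₂T₂)/(m₁c₁ + m₂c₂) = 509.94 K.
ΔS₁ = m₁c₁ ln(T_f/T₁) = 208.45 × ln(509.94/517) = -2.866 J/K.
ΔS₂ = m₂c₂ ln(T_f/T₂) = 6.8796 × ln(509.94/296) = 3.742 J/K.
ΔS_total = -2.866 + 3.742 = 0.876 J/K.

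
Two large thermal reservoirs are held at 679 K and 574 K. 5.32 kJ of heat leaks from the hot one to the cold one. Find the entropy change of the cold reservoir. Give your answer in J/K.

The cold reservoir gains heat Q, so ΔS_cold = +Q/T_C = 5320/574 = 9.27 J/K.

ΔS_cold = 9.27 J/K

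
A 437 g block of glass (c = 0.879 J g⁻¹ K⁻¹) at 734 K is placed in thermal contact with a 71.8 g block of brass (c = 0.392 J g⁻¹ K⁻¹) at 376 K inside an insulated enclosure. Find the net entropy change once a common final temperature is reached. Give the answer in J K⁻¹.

Energy balance: T_f = (m₁c₁T₁ + m₂c₂T₂)/(m₁c₁ + m₂c₂) = 709.56 K.
ΔS₁ = m₁c₁ ln(T_f/T₁) = 384.123 × ln(709.56/734) = -13.008 J/K.
ΔS₂ = m₂c₂ ln(T_f/T₂) = 28.1456 × ln(709.56/376) = 17.874 J/K.
ΔS_total = -13.008 + 17.874 = 4.87 J/K.

ΔS_total = 4.87 J/K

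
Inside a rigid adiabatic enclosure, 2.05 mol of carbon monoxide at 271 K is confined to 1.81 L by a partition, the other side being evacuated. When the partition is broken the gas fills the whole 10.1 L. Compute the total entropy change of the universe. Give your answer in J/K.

ΔS_universe = 29.3 J/K

For an ideal gas in free expansion Q = 0 and W = 0, so T is unchanged.
Entropy is a state function; using a reversible isothermal path, ΔS_gas = nR ln(V₂/V₁) = 2.05 × 8.314 × ln(10.1/1.81) = 29.3 J/K.
The insulated surroundings exchange no heat, so ΔS_surr = 0 and ΔS_universe = ΔS_gas.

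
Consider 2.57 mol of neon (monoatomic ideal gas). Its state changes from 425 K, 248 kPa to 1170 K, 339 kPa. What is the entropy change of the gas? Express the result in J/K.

ΔS = nC_p ln(T₂/T₁) − nR ln(P₂/P₁), with C_p = 5R/2 = 20.79 J mol⁻¹ K⁻¹ for a monoatomic ideal gas.
ΔS = 2.57 × [20.79 × ln(1170/425) − 8.314 × ln(339/248)] = 47.4 J/K.

ΔS = 47.4 J/K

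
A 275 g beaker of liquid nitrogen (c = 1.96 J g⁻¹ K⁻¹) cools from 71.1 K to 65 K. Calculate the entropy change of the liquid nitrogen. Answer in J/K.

ΔS = -48.3 J/K

ΔS = ∫dQ_rev/T = m c ln(T₂/T₁) = 275 × 1.96 × ln(65/71.1) = -48.3 J/K.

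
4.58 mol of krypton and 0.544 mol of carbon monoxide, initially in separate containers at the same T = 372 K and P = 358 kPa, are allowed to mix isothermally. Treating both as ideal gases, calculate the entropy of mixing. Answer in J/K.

Mole fractions: x_A = 4.58/5.12 = 0.894, x_B = 0.106.
ΔS_mix = −R(n_A ln x_A + n_B ln x_B) = −8.314 × (4.58 ln 0.894 + 0.544 ln 0.106) = 14.4 J/K.

ΔS_mix = 14.4 J/K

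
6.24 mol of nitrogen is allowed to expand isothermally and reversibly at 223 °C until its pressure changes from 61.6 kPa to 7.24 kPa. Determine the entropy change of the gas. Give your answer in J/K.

ΔS_gas = 111 J/K

For an isothermal ideal gas ΔS_gas = nR ln(P₁/P₂) = 6.24 × 8.314 × ln(61.6/7.24) = 111 J/K.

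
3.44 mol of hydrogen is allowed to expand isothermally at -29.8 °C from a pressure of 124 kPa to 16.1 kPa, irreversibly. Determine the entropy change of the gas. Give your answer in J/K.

Entropy is a state function, so ΔS_gas depends only on the end states.
For an isothermal ideal gas ΔS_gas = nR ln(P₁/P₂) = 3.44 × 8.314 × ln(124/16.1) = 58.4 J/K.

ΔS_gas = 58.4 J/K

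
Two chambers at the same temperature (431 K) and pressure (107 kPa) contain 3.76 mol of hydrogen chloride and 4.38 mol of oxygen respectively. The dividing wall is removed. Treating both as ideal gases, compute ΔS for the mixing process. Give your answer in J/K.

ΔS_mix = 46.7 J/K

Mole fractions: x_A = 3.76/8.14 = 0.462, x_B = 0.538.
ΔS_mix = −R(n_A ln x_A + n_B ln x_B) = −8.314 × (3.76 ln 0.462 + 4.38 ln 0.538) = 46.7 J/K.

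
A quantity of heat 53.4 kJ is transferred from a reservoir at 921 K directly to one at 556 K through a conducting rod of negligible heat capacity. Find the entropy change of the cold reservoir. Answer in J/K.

The cold reservoir gains heat Q, so ΔS_cold = +Q/T_C = 53400/556 = 96 J/K.

ΔS_cold = 96 J/K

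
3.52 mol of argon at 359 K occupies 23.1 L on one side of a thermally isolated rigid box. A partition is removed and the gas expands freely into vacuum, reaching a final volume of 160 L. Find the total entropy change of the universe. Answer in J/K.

For an ideal gas in free expansion Q = 0 and W = 0, so T is unchanged.
Entropy is a state function; using a reversible isothermal path, ΔS_gas = nR ln(V₂/V₁) = 3.52 × 8.314 × ln(160/23.1) = 56.6 J/K.
The insulated surroundings exchange no heat, so ΔS_surr = 0 and ΔS_universe = ΔS_gas.

ΔS_universe = 56.6 J/K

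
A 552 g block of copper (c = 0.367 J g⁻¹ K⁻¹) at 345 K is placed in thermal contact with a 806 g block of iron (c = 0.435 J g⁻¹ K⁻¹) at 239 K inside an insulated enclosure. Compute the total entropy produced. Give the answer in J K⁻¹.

ΔS_total = 8.89 J/K

Energy balance: T_f = (m₁c₁T₁ + m₂c₂T₂)/(m₁c₁ + m₂c₂) = 277.82 K.
ΔS₁ = m₁c₁ ln(T_f/T₁) = 202.584 × ln(277.82/345) = -43.88 J/K.
ΔS₂ = m₂c₂ ln(T_f/T₂) = 350.61 × ln(277.82/239) = 52.77 J/K.
ΔS_total = -43.88 + 52.77 = 8.89 J/K.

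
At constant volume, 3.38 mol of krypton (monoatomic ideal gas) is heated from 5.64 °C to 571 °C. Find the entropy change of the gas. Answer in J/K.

In kelvin: T₁ = 278.79 K, T₂ = 844.15 K. At constant volume, ΔS = nC_V ln(T₂/T₁) with C_V = 3R/2 = 12.47 J mol⁻¹ K⁻¹.
ΔS = 3.38 × 12.47 × ln(844.15/278.79) = 46.7 J/K.

ΔS = 46.7 J/K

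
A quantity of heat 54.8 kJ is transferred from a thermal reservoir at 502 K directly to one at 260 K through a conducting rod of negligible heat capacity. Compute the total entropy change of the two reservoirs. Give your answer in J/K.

ΔS_hot = −Q/T_H = −54800/502 = -109.2 J/K and ΔS_cold = +Q/T_C = 54800/260 = 210.8 J/K.
ΔS_total = -109.2 + 210.8 = 102 J/K, positive as the second law requires.

ΔS_total = 102 J/K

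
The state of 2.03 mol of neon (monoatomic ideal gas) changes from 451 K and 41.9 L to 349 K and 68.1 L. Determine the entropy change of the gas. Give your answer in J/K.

ΔS = 1.71 J/K

Entropy is a state function: ΔS = nC_V ln(T₂/T₁) + nR ln(V₂/V₁), with C_V = 3R/2 = 12.47 J mol⁻¹ K⁻¹ for a monoatomic ideal gas.
ΔS = 2.03 × [12.47 × ln(349/451) + 8.314 × ln(68.1/41.9)] = 1.71 J/K.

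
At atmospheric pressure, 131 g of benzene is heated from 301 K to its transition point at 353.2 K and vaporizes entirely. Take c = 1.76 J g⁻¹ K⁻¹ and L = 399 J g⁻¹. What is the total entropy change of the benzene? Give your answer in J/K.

ΔS = 185 J/K

Warming step: ΔS₁ = m c ln(T_tr/T_i) = 131 × 1.76 × ln(353.2/301) = 36.87 J/K.
Phase change: ΔS₂ = +mL/T_tr = 131 × 399 / 353.2 = 148 J/K.
ΔS_total = (36.87) + (148) = 185 J/K.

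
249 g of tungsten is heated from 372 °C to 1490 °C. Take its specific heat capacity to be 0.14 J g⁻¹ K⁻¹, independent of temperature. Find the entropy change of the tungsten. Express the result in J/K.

In kelvin: T₁ = 645.15 K, T₂ = 1763.15 K. ΔS = ∫dQ_rev/T = m c ln(T₂/T₁) = 249 × 0.14 × ln(1763.15/645.15) = 35 J/K.

ΔS = 35 J/K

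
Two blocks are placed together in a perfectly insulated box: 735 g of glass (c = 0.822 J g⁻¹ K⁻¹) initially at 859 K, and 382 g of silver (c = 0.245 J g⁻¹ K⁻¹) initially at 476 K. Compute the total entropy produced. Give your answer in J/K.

Energy balance: T_f = (m₁c₁T₁ + m₂c₂T₂)/(m₁c₁ + m₂c₂) = 807.63 K.
ΔS₁ = m₁c₁ ln(T_f/T₁) = 604.17 × ln(807.63/859) = -37.26 J/K.
ΔS₂ = m₂c₂ ln(T_f/T₂) = 93.59 × ln(807.63/476) = 49.48 J/K.
ΔS_total = -37.26 + 49.48 = 12.2 J/K.

ΔS_total = 12.2 J/K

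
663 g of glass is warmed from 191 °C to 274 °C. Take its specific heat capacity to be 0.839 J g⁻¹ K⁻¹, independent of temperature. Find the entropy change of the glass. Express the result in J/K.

ΔS = 91.5 J/K

In kelvin: T₁ = 464.15 K, T₂ = 547.15 K. ΔS = ∫dQ_rev/T = m c ln(T₂/T₁) = 663 × 0.839 × ln(547.15/464.15) = 91.5 J/K.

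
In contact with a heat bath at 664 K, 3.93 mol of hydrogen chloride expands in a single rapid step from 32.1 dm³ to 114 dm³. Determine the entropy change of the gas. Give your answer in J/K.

Entropy is a state function, so ΔS_gas depends only on the end states.
For an isothermal ideal gas ΔS_gas = nR ln(V₂/V₁) = 3.93 × 8.314 × ln(114/32.1) = 41.4 J/K.

ΔS_gas = 41.4 J/K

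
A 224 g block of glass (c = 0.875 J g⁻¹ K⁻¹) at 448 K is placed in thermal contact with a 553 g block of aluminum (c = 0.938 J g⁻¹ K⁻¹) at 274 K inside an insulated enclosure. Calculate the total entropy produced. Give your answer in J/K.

Energy balance: T_f = (m₁c₁T₁ + m₂c₂T₂)/(m₁c₁ + m₂c₂) = 321.72 K.
ΔS₁ = m₁c₁ ln(T_f/T₁) = 196 × ln(321.72/448) = -64.9 J/K.
ΔS₂ = m₂c₂ ln(T_f/T₂) = 518.714 × ln(321.72/274) = 83.28 J/K.
ΔS_total = -64.9 + 83.28 = 18.4 J/K.

ΔS_total = 18.4 J/K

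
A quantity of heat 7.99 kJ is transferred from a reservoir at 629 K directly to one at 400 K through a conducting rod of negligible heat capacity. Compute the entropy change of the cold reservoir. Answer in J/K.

The cold reservoir gains heat Q, so ΔS_cold = +Q/T_C = 7990/400 = 20 J/K.

ΔS_cold = 20 J/K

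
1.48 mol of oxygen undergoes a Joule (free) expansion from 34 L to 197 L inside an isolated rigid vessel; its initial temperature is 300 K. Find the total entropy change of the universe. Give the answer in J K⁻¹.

For an ideal gas in free expansion Q = 0 and W = 0, so T is unchanged.
Entropy is a state function; using a reversible isothermal path, ΔS_gas = nR ln(V₂/V₁) = 1.48 × 8.314 × ln(197/34) = 21.6 J/K.
The insulated surroundings exchange no heat, so ΔS_surr = 0 and ΔS_universe = ΔS_gas.

ΔS_universe = 21.6 J/K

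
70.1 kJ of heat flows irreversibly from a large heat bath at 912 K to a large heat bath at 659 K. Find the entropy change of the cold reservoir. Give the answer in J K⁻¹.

The cold reservoir gains heat Q, so ΔS_cold = +Q/T_C = 70100/659 = 106 J/K.

ΔS_cold = 106 J/K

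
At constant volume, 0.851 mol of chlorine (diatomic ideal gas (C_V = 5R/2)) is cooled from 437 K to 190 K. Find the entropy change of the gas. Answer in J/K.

At constant volume, ΔS = nC_V ln(T₂/T₁) with C_V = 5R/2 = 20.79 J mol⁻¹ K⁻¹.
ΔS = 0.851 × 20.79 × ln(190/437) = -14.7 J/K.

ΔS = -14.7 J/K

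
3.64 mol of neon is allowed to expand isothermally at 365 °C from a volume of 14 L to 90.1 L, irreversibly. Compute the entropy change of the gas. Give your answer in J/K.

Entropy is a state function, so ΔS_gas depends only on the end states.
For an isothermal ideal gas ΔS_gas = nR ln(V₂/V₁) = 3.64 × 8.314 × ln(90.1/14) = 56.3 J/K.

ΔS_gas = 56.3 J/K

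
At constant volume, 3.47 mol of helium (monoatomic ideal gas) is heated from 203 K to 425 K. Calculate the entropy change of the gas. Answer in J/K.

ΔS = 32 J/K

At constant volume, ΔS = nC_V ln(T₂/T₁) with C_V = 3R/2 = 12.47 J mol⁻¹ K⁻¹.
ΔS = 3.47 × 12.47 × ln(425/203) = 32 J/K.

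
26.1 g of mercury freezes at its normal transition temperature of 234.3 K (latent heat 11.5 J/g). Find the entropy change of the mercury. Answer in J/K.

Heat released by the substance: Q = −mL = −26.1 × 11.5 = −300.15 J.
At constant T, ΔS = Q_rev/T = −300.15 / 234.3 = -1.28 J/K.

ΔS = -1.28 J/K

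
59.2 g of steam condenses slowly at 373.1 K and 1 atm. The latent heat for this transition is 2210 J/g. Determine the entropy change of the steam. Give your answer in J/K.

ΔS = -351 J/K

Heat released by the substance: Q = −mL = −59.2 × 2210 = −130832 J.
At constant T, ΔS = Q_rev/T = −130832 / 373.1 = -351 J/K.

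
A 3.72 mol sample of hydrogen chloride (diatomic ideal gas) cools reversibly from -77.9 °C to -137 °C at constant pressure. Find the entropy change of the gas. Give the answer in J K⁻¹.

In kelvin: T₁ = 195.25 K, T₂ = 136.15 K. At constant pressure, ΔS = nC_p ln(T₂/T₁) with C_p = 7R/2 = 29.1 J mol⁻¹ K⁻¹.
ΔS = 3.72 × 29.1 × ln(136.15/195.25) = -39 J/K.

ΔS = -39 J/K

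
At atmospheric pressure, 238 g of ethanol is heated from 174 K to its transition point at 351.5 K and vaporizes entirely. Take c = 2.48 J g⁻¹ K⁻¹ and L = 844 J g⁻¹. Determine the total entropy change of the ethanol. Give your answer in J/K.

ΔS = 987 J/K

Warming step: ΔS₁ = m c ln(T_tr/T_i) = 238 × 2.48 × ln(351.5/174) = 415.03 J/K.
Phase change: ΔS₂ = +mL/T_tr = 238 × 844 / 351.5 = 571.471 J/K.
ΔS_total = (415.03) + (571.471) = 987 J/K.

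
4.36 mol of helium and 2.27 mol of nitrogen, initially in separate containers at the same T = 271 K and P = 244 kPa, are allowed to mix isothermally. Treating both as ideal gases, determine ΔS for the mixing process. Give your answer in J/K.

ΔS_mix = 35.4 J/K

Mole fractions: x_A = 4.36/6.63 = 0.658, x_B = 0.342.
ΔS_mix = −R(n_A ln x_A + n_B ln x_B) = −8.314 × (4.36 ln 0.658 + 2.27 ln 0.342) = 35.4 J/K.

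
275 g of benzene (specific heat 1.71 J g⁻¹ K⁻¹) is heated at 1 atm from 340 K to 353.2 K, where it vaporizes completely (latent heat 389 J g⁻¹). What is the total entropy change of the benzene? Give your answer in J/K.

Warming step: ΔS₁ = m c ln(T_tr/T_i) = 275 × 1.71 × ln(353.2/340) = 17.91 J/K.
Phase change: ΔS₂ = +mL/T_tr = 275 × 389 / 353.2 = 302.9 J/K.
ΔS_total = (17.91) + (302.9) = 321 J/K.

ΔS = 321 J/K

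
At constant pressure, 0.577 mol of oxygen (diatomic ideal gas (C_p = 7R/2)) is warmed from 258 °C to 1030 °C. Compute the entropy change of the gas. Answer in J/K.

In kelvin: T₁ = 531.15 K, T₂ = 1303.15 K. At constant pressure, ΔS = nC_p ln(T₂/T₁) with C_p = 7R/2 = 29.1 J mol⁻¹ K⁻¹.
ΔS = 0.577 × 29.1 × ln(1303.15/531.15) = 15.1 J/K.

ΔS = 15.1 J/K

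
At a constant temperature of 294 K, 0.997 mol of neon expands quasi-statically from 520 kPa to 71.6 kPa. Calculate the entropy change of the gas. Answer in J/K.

ΔS_gas = 16.4 J/K

For an isothermal ideal gas ΔS_gas = nR ln(P₁/P₂) = 0.997 × 8.314 × ln(520/71.6) = 16.4 J/K.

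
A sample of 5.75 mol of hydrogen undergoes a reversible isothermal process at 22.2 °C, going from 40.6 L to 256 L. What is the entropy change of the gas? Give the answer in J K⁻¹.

For an isothermal ideal gas ΔS_gas = nR ln(V₂/V₁) = 5.75 × 8.314 × ln(256/40.6) = 88 J/K.

ΔS_gas = 88 J/K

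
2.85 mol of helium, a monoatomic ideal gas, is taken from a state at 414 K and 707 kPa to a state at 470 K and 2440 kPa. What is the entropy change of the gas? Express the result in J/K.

ΔS = -21.8 J/K

ΔS = nC_p ln(T₂/T₁) − nR ln(P₂/P₁), with C_p = 5R/2 = 20.79 J mol⁻¹ K⁻¹ for a monoatomic ideal gas.
ΔS = 2.85 × [20.79 × ln(470/414) − 8.314 × ln(2440/707)] = -21.8 J/K.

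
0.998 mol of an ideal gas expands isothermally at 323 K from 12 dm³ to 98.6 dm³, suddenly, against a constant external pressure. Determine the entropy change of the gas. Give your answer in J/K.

Entropy is a state function, so ΔS_gas depends only on the end states.
For an isothermal ideal gas ΔS_gas = nR ln(V₂/V₁) = 0.998 × 8.314 × ln(98.6/12) = 17.5 J/K.

ΔS_gas = 17.5 J/K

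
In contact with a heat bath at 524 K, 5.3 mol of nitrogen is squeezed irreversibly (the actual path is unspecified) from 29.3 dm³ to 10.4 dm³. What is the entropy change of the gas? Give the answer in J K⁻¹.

Entropy is a state function, so ΔS_gas depends only on the end states.
For an isothermal ideal gas ΔS_gas = nR ln(V₂/V₁) = 5.3 × 8.314 × ln(10.4/29.3) = -45.6 J/K.

ΔS_gas = -45.6 J/K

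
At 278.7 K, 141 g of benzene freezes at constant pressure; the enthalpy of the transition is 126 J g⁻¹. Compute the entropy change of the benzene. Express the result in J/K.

Heat released by the substance: Q = −mL = −141 × 126 = −17766 J.
At constant T, ΔS = Q_rev/T = −17766 / 278.7 = -63.7 J/K.

ΔS = -63.7 J/K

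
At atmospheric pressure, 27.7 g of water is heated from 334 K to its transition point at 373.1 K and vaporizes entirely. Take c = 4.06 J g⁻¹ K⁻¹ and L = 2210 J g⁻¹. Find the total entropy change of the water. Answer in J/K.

Warming step: ΔS₁ = m c ln(T_tr/T_i) = 27.7 × 4.06 × ln(373.1/334) = 12.45 J/K.
Phase change: ΔS₂ = +mL/T_tr = 27.7 × 2210 / 373.1 = 164.1 J/K.
ΔS_total = (12.45) + (164.1) = 177 J/K.

ΔS = 177 J/K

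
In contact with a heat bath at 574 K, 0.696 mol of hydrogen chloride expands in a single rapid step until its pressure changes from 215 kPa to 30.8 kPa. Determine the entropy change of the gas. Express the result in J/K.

ΔS_gas = 11.2 J/K

Entropy is a state function, so ΔS_gas depends only on the end states.
For an isothermal ideal gas ΔS_gas = nR ln(P₁/P₂) = 0.696 × 8.314 × ln(215/30.8) = 11.2 J/K.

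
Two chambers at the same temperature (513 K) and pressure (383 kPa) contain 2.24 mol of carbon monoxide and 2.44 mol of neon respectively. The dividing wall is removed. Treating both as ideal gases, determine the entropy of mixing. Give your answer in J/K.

Mole fractions: x_A = 2.24/4.68 = 0.479, x_B = 0.521.
ΔS_mix = −R(n_A ln x_A + n_B ln x_B) = −8.314 × (2.24 ln 0.479 + 2.44 ln 0.521) = 26.9 J/K.

ΔS_mix = 26.9 J/K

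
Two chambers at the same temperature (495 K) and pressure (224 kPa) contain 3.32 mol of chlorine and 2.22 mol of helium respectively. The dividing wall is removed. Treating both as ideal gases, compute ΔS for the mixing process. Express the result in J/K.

ΔS_mix = 31 J/K

Mole fractions: x_A = 3.32/5.54 = 0.599, x_B = 0.401.
ΔS_mix = −R(n_A ln x_A + n_B ln x_B) = −8.314 × (3.32 ln 0.599 + 2.22 ln 0.401) = 31 J/K.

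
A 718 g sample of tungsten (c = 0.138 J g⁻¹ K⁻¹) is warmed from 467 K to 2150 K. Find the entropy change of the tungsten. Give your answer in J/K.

ΔS = ∫dQ_rev/T = m c ln(T₂/T₁) = 718 × 0.138 × ln(2150/467) = 151 J/K.

ΔS = 151 J/K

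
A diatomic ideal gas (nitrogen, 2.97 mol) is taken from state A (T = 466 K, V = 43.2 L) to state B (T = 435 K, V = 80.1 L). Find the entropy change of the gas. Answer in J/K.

Entropy is a state function: ΔS = nC_V ln(T₂/T₁) + nR ln(V₂/V₁), with C_V = 5R/2 = 20.79 J mol⁻¹ K⁻¹ for a diatomic ideal gas.
ΔS = 2.97 × [20.79 × ln(435/466) + 8.314 × ln(80.1/43.2)] = 11 J/K.

ΔS = 11 J/K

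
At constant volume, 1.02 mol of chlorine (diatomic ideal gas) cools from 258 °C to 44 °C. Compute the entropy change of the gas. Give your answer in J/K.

In kelvin: T₁ = 531.15 K, T₂ = 317.15 K. At constant volume, ΔS = nC_V ln(T₂/T₁) with C_V = 5R/2 = 20.79 J mol⁻¹ K⁻¹.
ΔS = 1.02 × 20.79 × ln(317.15/531.15) = -10.9 J/K.

ΔS = -10.9 J/K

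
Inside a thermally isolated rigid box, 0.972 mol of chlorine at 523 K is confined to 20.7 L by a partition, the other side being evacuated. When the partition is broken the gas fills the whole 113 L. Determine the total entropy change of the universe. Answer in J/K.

No heat is exchanged and no work is done, so the ideal-gas temperature stays constant.
Entropy is a state function; using a reversible isothermal path, ΔS_gas = nR ln(V₂/V₁) = 0.972 × 8.314 × ln(113/20.7) = 13.7 J/K.
The insulated surroundings exchange no heat, so ΔS_surr = 0 and ΔS_universe = ΔS_gas.

ΔS_universe = 13.7 J/K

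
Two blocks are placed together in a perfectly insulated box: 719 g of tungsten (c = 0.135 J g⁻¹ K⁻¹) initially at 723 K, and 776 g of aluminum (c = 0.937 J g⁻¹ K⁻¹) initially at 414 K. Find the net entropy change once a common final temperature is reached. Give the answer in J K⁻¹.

ΔS_total = 15.3 J/K

Energy balance: T_f = (m₁c₁T₁ + m₂c₂T₂)/(m₁c₁ + m₂c₂) = 450.39 K.
ΔS₁ = m₁c₁ ln(T_f/T₁) = 97.065 × ln(450.39/723) = -45.94 J/K.
ΔS₂ = m₂c₂ ln(T_f/T₂) = 727.112 × ln(450.39/414) = 61.26 J/K.
ΔS_total = -45.94 + 61.26 = 15.3 J/K.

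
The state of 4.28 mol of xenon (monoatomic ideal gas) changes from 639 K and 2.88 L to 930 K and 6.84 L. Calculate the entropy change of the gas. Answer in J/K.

Entropy is a state function: ΔS = nC_V ln(T₂/T₁) + nR ln(V₂/V₁), with C_V = 3R/2 = 12.47 J mol⁻¹ K⁻¹ for a monoatomic ideal gas.
ΔS = 4.28 × [12.47 × ln(930/639) + 8.314 × ln(6.84/2.88)] = 50.8 J/K.

ΔS = 50.8 J/K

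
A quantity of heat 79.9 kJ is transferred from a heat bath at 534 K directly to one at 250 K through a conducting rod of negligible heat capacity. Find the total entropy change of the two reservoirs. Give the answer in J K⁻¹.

ΔS_total = 170 J/K

ΔS_hot = −Q/T_H = −79900/534 = -149.6 J/K and ΔS_cold = +Q/T_C = 79900/250 = 319.6 J/K.
ΔS_total = -149.6 + 319.6 = 170 J/K, positive as the second law requires.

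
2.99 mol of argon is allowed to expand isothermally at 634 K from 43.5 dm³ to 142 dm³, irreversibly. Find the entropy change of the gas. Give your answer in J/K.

ΔS_gas = 29.4 J/K

Entropy is a state function, so ΔS_gas depends only on the end states.
For an isothermal ideal gas ΔS_gas = nR ln(V₂/V₁) = 2.99 × 8.314 × ln(142/43.5) = 29.4 J/K.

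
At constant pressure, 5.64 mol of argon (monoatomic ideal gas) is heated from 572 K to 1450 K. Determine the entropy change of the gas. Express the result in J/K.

ΔS = 109 J/K

At constant pressure, ΔS = nC_p ln(T₂/T₁) with C_p = 5R/2 = 20.79 J mol⁻¹ K⁻¹.
ΔS = 5.64 × 20.79 × ln(1450/572) = 109 J/K.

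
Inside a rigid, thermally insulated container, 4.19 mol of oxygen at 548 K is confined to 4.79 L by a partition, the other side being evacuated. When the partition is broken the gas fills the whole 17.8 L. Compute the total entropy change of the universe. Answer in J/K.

ΔS_universe = 45.7 J/K

For an ideal gas in free expansion Q = 0 and W = 0, so T is unchanged.
Entropy is a state function; using a reversible isothermal path, ΔS_gas = nR ln(V₂/V₁) = 4.19 × 8.314 × ln(17.8/4.79) = 45.7 J/K.
The insulated surroundings exchange no heat, so ΔS_surr = 0 and ΔS_universe = ΔS_gas.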